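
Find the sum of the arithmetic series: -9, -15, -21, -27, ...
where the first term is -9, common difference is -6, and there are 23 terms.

Sₙ = n/2 × (first + last)
Last term = a + (n-1)d = -9 + (23-1)×(-6) = -141
S_23 = 23/2 × (-9 + (-141))
S_23 = 23/2 × (-150) = -1725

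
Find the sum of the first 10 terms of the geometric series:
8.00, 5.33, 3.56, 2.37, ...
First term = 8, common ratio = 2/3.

Sₙ = a(1 - rⁿ) / (1 - r)
S_10 = 8(1 - (2/3)^10) / (1 - (2/3))
S_10 = 8(1 - (1024/59049)) / (1/3)
S_10 = 464200/19683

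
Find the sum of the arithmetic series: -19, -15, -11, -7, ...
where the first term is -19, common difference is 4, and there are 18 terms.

Sₙ = n/2 × (first + last)
Last term = a + (n-1)d = -19 + (18-1)×4 = 49
S_18 = 18/2 × (-19 + 49)
S_18 = 18/2 × 30 = 270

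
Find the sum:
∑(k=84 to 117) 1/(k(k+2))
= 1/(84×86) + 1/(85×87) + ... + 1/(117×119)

Partial fractions: 1/(k(k+2)) = (1/2)[1/k - 1/(k+2)]
Telescoping leaves the first two and last two terms:
= (1/2)[1/84 + 1/85 - 1/118 - 1/119]
= 2861/842520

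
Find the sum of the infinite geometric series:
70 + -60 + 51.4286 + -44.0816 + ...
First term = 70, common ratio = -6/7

For |r| < 1, S = a / (1 - r)
S = 70 / (1 - (-6/7))
S = 70 / (13/7)
S = 490/13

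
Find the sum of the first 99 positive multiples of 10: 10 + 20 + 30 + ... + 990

Factor out 10: = 10(1 + 2 + ... + 99) = 10 × n(n+1)/2
= 10 × 99×100/2
= 10 × 4950
= 49500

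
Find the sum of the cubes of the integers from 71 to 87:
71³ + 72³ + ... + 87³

Use ∑_{k=1}^{n} k³ = [n(n+1)/2]², then subtract the first 70 terms.
∑_{k=1}^{87} k³ = [87×88/2]² = 3828² = 14653584
∑_{k=1}^{70} k³ = [70×71/2]² = 2485² = 6175225
∑_{k=71}^{87} k³ = 14653584 - 6175225 = 8478359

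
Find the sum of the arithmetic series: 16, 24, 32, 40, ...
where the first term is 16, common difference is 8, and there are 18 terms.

Sₙ = n/2 × (first + last)
Last term = a + (n-1)d = 16 + (18-1)×8 = 152
S_18 = 18/2 × (16 + 152)
S_18 = 18/2 × 168 = 1512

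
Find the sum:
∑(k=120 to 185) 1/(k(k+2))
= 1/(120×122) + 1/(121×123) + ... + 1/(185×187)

Partial fractions: 1/(k(k+2)) = (1/2)[1/k - 1/(k+2)]
Telescoping leaves the first two and last two terms:
= (1/2)[1/120 + 1/121 - 1/186 - 1/187]
= 44947/15304080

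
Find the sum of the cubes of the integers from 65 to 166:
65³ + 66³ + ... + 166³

Use ∑_{k=1}^{n} k³ = [n(n+1)/2]², then subtract the first 64 terms.
∑_{k=1}^{166} k³ = [166×167/2]² = 13861² = 192127321
∑_{k=1}^{64} k³ = [64×65/2]² = 2080² = 4326400
∑_{k=65}^{166} k³ = 192127321 - 4326400 = 187800921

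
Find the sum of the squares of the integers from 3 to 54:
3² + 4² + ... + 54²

Use ∑_{k=1}^{n} k² = n(n+1)(2n+1)/6, then subtract the first 2 terms.
∑_{k=1}^{54} k² = 54×55×109/6 = 53955
∑_{k=1}^{2} k² = 2×3×5/6 = 5
∑_{k=3}^{54} k² = 53955 - 5 = 53950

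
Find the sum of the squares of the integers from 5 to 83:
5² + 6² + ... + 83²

Use ∑_{k=1}^{n} k² = n(n+1)(2n+1)/6, then subtract the first 4 terms.
∑_{k=1}^{83} k² = 83×84×167/6 = 194054
∑_{k=1}^{4} k² = 4×5×9/6 = 30
∑_{k=5}^{83} k² = 194054 - 30 = 194024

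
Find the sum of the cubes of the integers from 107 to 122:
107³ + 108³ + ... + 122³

Use ∑_{k=1}^{n} k³ = [n(n+1)/2]², then subtract the first 106 terms.
∑_{k=1}^{122} k³ = [122×123/2]² = 7503² = 56295009
∑_{k=1}^{106} k³ = [106×107/2]² = 5671² = 32160241
∑_{k=107}^{122} k³ = 56295009 - 32160241 = 24134768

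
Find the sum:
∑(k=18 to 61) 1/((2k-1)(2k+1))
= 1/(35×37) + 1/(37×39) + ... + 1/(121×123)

Partial fractions: 1/((2k-1)(2k+1)) = (1/2)[1/(2k-1) - 1/(2k+1)]
The series telescopes:
= (1/2)[1/35 - 1/123]
= 44/4305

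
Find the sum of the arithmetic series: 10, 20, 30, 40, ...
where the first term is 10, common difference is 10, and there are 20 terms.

Sₙ = n/2 × (first + last)
Last term = a + (n-1)d = 10 + (20-1)×10 = 200
S_20 = 20/2 × (10 + 200)
S_20 = 20/2 × 210 = 2100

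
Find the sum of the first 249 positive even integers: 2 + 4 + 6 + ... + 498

Sum of first n even numbers = n(n+1)
= 249×250
= 62250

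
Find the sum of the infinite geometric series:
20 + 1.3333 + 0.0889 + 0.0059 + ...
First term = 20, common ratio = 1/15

For |r| < 1, S = a / (1 - r)
S = 20 / (1 - (1/15))
S = 20 / (14/15)
S = 150/7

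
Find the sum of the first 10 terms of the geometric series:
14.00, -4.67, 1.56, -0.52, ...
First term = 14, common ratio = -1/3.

Sₙ = a(1 - rⁿ) / (1 - r)
S_10 = 14(1 - (-1/3)^10) / (1 - (-1/3))
S_10 = 14(1 - (1/59049)) / (4/3)
S_10 = 206668/19683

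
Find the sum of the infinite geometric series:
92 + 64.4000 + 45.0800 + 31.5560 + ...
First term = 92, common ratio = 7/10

For |r| < 1, S = a / (1 - r)
S = 92 / (1 - (7/10))
S = 92 / (3/10)
S = 920/3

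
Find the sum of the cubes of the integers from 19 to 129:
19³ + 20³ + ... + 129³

Use ∑_{k=1}^{n} k³ = [n(n+1)/2]², then subtract the first 18 terms.
∑_{k=1}^{129} k³ = [129×130/2]² = 8385² = 70308225
∑_{k=1}^{18} k³ = [18×19/2]² = 171² = 29241
∑_{k=19}^{129} k³ = 70308225 - 29241 = 70278984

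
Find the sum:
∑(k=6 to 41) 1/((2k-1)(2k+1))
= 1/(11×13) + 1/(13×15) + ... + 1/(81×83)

Partial fractions: 1/((2k-1)(2k+1)) = (1/2)[1/(2k-1) - 1/(2k+1)]
The series telescopes:
= (1/2)[1/11 - 1/83]
= 36/913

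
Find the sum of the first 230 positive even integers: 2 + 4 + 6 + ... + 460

Sum of first n even numbers = n(n+1)
= 230×231
= 53130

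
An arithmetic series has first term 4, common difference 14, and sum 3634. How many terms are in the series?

Using S = n/2 × [2a + (n-1)d]
3634 = n/2 × [2(4) + (n-1)(14)]
3634 = n/2 × [8 + 14n - 14]
7268 = n × [-6 + 14n]
14n² + (-6)n - 7268 = 0
Discriminant: Δ = (-6)² - 4(14)(-7268) = 36 + 407008 = 407044
√Δ = 638
n = [-(-6) + √Δ] / (2·14) = (6 + 638) / 28 = 644 / 28 = 23
(The negative root is discarded since n must be a positive integer.)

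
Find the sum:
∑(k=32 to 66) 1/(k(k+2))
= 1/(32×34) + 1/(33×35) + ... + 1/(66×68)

Partial fractions: 1/(k(k+2)) = (1/2)[1/k - 1/(k+2)]
Telescoping leaves the first two and last two terms:
= (1/2)[1/32 + 1/33 - 1/67 - 1/68]
= 38395/2405568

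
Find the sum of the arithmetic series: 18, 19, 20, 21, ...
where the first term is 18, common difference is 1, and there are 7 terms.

Sₙ = n/2 × (first + last)
Last term = a + (n-1)d = 18 + (7-1)×1 = 24
S_7 = 7/2 × (18 + 24)
S_7 = 7/2 × 42 = 147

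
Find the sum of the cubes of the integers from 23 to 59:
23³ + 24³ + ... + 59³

Use ∑_{k=1}^{n} k³ = [n(n+1)/2]², then subtract the first 22 terms.
∑_{k=1}^{59} k³ = [59×60/2]² = 1770² = 3132900
∑_{k=1}^{22} k³ = [22×23/2]² = 253² = 64009
∑_{k=23}^{59} k³ = 3132900 - 64009 = 3068891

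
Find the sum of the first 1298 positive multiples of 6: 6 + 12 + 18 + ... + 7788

Factor out 6: = 6(1 + 2 + ... + 1298) = 6 × n(n+1)/2
= 6 × 1298×1299/2
= 6 × 843051
= 5058306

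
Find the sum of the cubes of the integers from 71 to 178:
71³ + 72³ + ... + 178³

Use ∑_{k=1}^{n} k³ = [n(n+1)/2]², then subtract the first 70 terms.
∑_{k=1}^{178} k³ = [178×179/2]² = 15931² = 253796761
∑_{k=1}^{70} k³ = [70×71/2]² = 2485² = 6175225
∑_{k=71}^{178} k³ = 253796761 - 6175225 = 247621536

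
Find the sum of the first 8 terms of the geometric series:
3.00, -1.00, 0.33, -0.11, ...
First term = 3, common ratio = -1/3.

Sₙ = a(1 - rⁿ) / (1 - r)
S_8 = 3(1 - (-1/3)^8) / (1 - (-1/3))
S_8 = 3(1 - (1/6561)) / (4/3)
S_8 = 1640/729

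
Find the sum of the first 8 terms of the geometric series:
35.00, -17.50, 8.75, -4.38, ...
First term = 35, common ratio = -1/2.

Sₙ = a(1 - rⁿ) / (1 - r)
S_8 = 35(1 - (-1/2)^8) / (1 - (-1/2))
S_8 = 35(1 - (1/256)) / (3/2)
S_8 = 2975/128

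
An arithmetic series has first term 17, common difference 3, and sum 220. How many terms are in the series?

Using S = n/2 × [2a + (n-1)d]
220 = n/2 × [2(17) + (n-1)(3)]
220 = n/2 × [34 + 3n - 3]
440 = n × [31 + 3n]
3n² + (31)n - 440 = 0
Discriminant: Δ = (31)² - 4(3)(-440) = 961 + 5280 = 6241
√Δ = 79
n = [-(31) + √Δ] / (2·3) = (-31 + 79) / 6 = 48 / 6 = 8
(The negative root is discarded since n must be a positive integer.)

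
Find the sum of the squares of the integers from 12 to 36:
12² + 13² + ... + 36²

Use ∑_{k=1}^{n} k² = n(n+1)(2n+1)/6, then subtract the first 11 terms.
∑_{k=1}^{36} k² = 36×37×73/6 = 16206
∑_{k=1}^{11} k² = 11×12×23/6 = 506
∑_{k=12}^{36} k² = 16206 - 506 = 15700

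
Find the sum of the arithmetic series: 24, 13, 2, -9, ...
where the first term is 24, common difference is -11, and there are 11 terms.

Sₙ = n/2 × (first + last)
Last term = a + (n-1)d = 24 + (11-1)×(-11) = -86
S_11 = 11/2 × (24 + (-86))
S_11 = 11/2 × (-62) = -341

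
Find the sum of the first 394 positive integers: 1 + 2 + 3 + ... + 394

Formula: ∑k = n(n+1)/2
= 394×395/2
= 155630/2
= 77815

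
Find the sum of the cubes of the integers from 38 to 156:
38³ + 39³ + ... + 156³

Use ∑_{k=1}^{n} k³ = [n(n+1)/2]², then subtract the first 37 terms.
∑_{k=1}^{156} k³ = [156×157/2]² = 12246² = 149964516
∑_{k=1}^{37} k³ = [37×38/2]² = 703² = 494209
∑_{k=38}^{156} k³ = 149964516 - 494209 = 149470307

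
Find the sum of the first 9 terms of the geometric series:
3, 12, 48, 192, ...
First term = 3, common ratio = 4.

Sₙ = a(1 - rⁿ) / (1 - r)
S_9 = 3(1 - 4^9) / (1 - 4)
S_9 = 3(1 - 262144) / (-3)
S_9 = 262143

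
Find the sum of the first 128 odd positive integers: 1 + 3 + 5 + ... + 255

Sum of first n odd numbers = n²
= 128²
= 16384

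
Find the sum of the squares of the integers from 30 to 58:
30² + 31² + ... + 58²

Use ∑_{k=1}^{n} k² = n(n+1)(2n+1)/6, then subtract the first 29 terms.
∑_{k=1}^{58} k² = 58×59×117/6 = 66729
∑_{k=1}^{29} k² = 29×30×59/6 = 8555
∑_{k=30}^{58} k² = 66729 - 8555 = 58174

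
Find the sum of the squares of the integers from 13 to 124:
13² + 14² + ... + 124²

Use ∑_{k=1}^{n} k² = n(n+1)(2n+1)/6, then subtract the first 12 terms.
∑_{k=1}^{124} k² = 124×125×249/6 = 643250
∑_{k=1}^{12} k² = 12×13×25/6 = 650
∑_{k=13}^{124} k² = 643250 - 650 = 642600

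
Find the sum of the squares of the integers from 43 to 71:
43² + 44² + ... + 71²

Use ∑_{k=1}^{n} k² = n(n+1)(2n+1)/6, then subtract the first 42 terms.
∑_{k=1}^{71} k² = 71×72×143/6 = 121836
∑_{k=1}^{42} k² = 42×43×85/6 = 25585
∑_{k=43}^{71} k² = 121836 - 25585 = 96251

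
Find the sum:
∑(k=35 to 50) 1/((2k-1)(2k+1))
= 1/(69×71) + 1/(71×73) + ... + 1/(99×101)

Partial fractions: 1/((2k-1)(2k+1)) = (1/2)[1/(2k-1) - 1/(2k+1)]
The series telescopes:
= (1/2)[1/69 - 1/101]
= 16/6969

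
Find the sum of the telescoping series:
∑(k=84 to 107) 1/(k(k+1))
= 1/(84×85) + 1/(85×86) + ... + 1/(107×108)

Partial fractions: 1/(k(k+1)) = 1/k - 1/(k+1)
The series telescopes:
= (1/84 - 1/85) + (1/85 - 1/86) + ... + (1/107 - 1/108)
= 1/84 - 1/108
= 1/378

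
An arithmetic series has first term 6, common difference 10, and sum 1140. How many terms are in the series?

Using S = n/2 × [2a + (n-1)d]
1140 = n/2 × [2(6) + (n-1)(10)]
1140 = n/2 × [12 + 10n - 10]
2280 = n × [2 + 10n]
10n² + (2)n - 2280 = 0
Discriminant: Δ = (2)² - 4(10)(-2280) = 4 + 91200 = 91204
√Δ = 302
n = [-(2) + √Δ] / (2·10) = (-2 + 302) / 20 = 300 / 20 = 15
(The negative root is discarded since n must be a positive integer.)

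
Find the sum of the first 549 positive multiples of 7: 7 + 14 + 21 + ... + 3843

Factor out 7: = 7(1 + 2 + ... + 549) = 7 × n(n+1)/2
= 7 × 549×550/2
= 7 × 150975
= 1056825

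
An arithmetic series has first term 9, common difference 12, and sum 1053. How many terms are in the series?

Using S = n/2 × [2a + (n-1)d]
1053 = n/2 × [2(9) + (n-1)(12)]
1053 = n/2 × [18 + 12n - 12]
2106 = n × [6 + 12n]
12n² + (6)n - 2106 = 0
Discriminant: Δ = (6)² - 4(12)(-2106) = 36 + 101088 = 101124
√Δ = 318
n = [-(6) + √Δ] / (2·12) = (-6 + 318) / 24 = 312 / 24 = 13
(The negative root is discarded since n must be a positive integer.)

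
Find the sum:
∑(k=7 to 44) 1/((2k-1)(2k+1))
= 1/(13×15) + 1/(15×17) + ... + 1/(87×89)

Partial fractions: 1/((2k-1)(2k+1)) = (1/2)[1/(2k-1) - 1/(2k+1)]
The series telescopes:
= (1/2)[1/13 - 1/89]
= 38/1157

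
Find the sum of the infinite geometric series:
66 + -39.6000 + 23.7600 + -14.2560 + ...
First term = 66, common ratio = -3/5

For |r| < 1, S = a / (1 - r)
S = 66 / (1 - (-3/5))
S = 66 / (8/5)
S = 165/4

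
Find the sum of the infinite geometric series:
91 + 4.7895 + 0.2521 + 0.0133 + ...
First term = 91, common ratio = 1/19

For |r| < 1, S = a / (1 - r)
S = 91 / (1 - (1/19))
S = 91 / (18/19)
S = 1729/18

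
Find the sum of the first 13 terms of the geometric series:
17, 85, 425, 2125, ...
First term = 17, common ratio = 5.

Sₙ = a(1 - rⁿ) / (1 - r)
S_13 = 17(1 - 5^13) / (1 - 5)
S_13 = 17(1 - 1220703125) / (-4)
S_13 = 5187988277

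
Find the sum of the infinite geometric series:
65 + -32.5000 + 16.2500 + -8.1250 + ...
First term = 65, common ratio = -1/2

For |r| < 1, S = a / (1 - r)
S = 65 / (1 - (-1/2))
S = 65 / (3/2)
S = 130/3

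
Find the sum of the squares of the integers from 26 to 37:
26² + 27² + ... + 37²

Use ∑_{k=1}^{n} k² = n(n+1)(2n+1)/6, then subtract the first 25 terms.
∑_{k=1}^{37} k² = 37×38×75/6 = 17575
∑_{k=1}^{25} k² = 25×26×51/6 = 5525
∑_{k=26}^{37} k² = 17575 - 5525 = 12050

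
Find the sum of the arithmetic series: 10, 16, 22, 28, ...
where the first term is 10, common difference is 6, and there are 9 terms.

Sₙ = n/2 × (first + last)
Last term = a + (n-1)d = 10 + (9-1)×6 = 58
S_9 = 9/2 × (10 + 58)
S_9 = 9/2 × 68 = 306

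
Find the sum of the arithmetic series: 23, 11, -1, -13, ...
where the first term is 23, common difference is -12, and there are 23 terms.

Sₙ = n/2 × (first + last)
Last term = a + (n-1)d = 23 + (23-1)×(-12) = -241
S_23 = 23/2 × (23 + (-241))
S_23 = 23/2 × (-218) = -2507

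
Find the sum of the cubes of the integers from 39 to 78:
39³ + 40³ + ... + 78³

Use ∑_{k=1}^{n} k³ = [n(n+1)/2]², then subtract the first 38 terms.
∑_{k=1}^{78} k³ = [78×79/2]² = 3081² = 9492561
∑_{k=1}^{38} k³ = [38×39/2]² = 741² = 549081
∑_{k=39}^{78} k³ = 9492561 - 549081 = 8943480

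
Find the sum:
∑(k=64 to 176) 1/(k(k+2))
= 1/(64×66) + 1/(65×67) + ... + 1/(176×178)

Partial fractions: 1/(k(k+2)) = (1/2)[1/k - 1/(k+2)]
Telescoping leaves the first two and last two terms:
= (1/2)[1/64 + 1/65 - 1/177 - 1/178]
= 1293737/131064960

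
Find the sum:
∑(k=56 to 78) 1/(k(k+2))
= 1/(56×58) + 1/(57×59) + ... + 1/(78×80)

Partial fractions: 1/(k(k+2)) = (1/2)[1/k - 1/(k+2)]
Telescoping leaves the first two and last two terms:
= (1/2)[1/56 + 1/57 - 1/79 - 1/80]
= 25829/5043360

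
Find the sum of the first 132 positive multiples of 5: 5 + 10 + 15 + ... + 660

Factor out 5: = 5(1 + 2 + ... + 132) = 5 × n(n+1)/2
= 5 × 132×133/2
= 5 × 8778
= 43890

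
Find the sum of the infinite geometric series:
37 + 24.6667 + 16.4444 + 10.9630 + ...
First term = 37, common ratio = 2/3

For |r| < 1, S = a / (1 - r)
S = 37 / (1 - (2/3))
S = 37 / (1/3)
S = 111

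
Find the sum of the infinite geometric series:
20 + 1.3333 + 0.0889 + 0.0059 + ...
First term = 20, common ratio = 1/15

For |r| < 1, S = a / (1 - r)
S = 20 / (1 - (1/15))
S = 20 / (14/15)
S = 150/7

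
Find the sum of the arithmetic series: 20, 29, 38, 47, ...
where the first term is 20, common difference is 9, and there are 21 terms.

Sₙ = n/2 × (first + last)
Last term = a + (n-1)d = 20 + (21-1)×9 = 200
S_21 = 21/2 × (20 + 200)
S_21 = 21/2 × 220 = 2310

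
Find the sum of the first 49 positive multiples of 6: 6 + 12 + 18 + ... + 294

Factor out 6: = 6(1 + 2 + ... + 49) = 6 × n(n+1)/2
= 6 × 49×50/2
= 6 × 1225
= 7350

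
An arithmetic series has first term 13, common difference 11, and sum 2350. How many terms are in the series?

Using S = n/2 × [2a + (n-1)d]
2350 = n/2 × [2(13) + (n-1)(11)]
2350 = n/2 × [26 + 11n - 11]
4700 = n × [15 + 11n]
11n² + (15)n - 4700 = 0
Discriminant: Δ = (15)² - 4(11)(-4700) = 225 + 206800 = 207025
√Δ = 455
n = [-(15) + √Δ] / (2·11) = (-15 + 455) / 22 = 440 / 22 = 20
(The negative root is discarded since n must be a positive integer.)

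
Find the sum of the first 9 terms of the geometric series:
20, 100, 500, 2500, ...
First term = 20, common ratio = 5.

Sₙ = a(1 - rⁿ) / (1 - r)
S_9 = 20(1 - 5^9) / (1 - 5)
S_9 = 20(1 - 1953125) / (-4)
S_9 = 9765620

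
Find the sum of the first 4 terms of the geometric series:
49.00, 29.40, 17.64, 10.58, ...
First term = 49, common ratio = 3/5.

Sₙ = a(1 - rⁿ) / (1 - r)
S_4 = 49(1 - (3/5)^4) / (1 - (3/5))
S_4 = 49(1 - (81/625)) / (2/5)
S_4 = 13328/125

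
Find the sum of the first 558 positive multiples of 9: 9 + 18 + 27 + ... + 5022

Factor out 9: = 9(1 + 2 + ... + 558) = 9 × n(n+1)/2
= 9 × 558×559/2
= 9 × 155961
= 1403649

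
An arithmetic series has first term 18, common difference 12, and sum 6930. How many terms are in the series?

Using S = n/2 × [2a + (n-1)d]
6930 = n/2 × [2(18) + (n-1)(12)]
6930 = n/2 × [36 + 12n - 12]
13860 = n × [24 + 12n]
12n² + (24)n - 13860 = 0
Discriminant: Δ = (24)² - 4(12)(-13860) = 576 + 665280 = 665856
√Δ = 816
n = [-(24) + √Δ] / (2·12) = (-24 + 816) / 24 = 792 / 24 = 33
(The negative root is discarded since n must be a positive integer.)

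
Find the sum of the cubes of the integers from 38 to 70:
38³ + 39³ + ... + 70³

Use ∑_{k=1}^{n} k³ = [n(n+1)/2]², then subtract the first 37 terms.
∑_{k=1}^{70} k³ = [70×71/2]² = 2485² = 6175225
∑_{k=1}^{37} k³ = [37×38/2]² = 703² = 494209
∑_{k=38}^{70} k³ = 6175225 - 494209 = 5681016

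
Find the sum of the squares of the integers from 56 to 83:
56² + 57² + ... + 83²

Use ∑_{k=1}^{n} k² = n(n+1)(2n+1)/6, then subtract the first 55 terms.
∑_{k=1}^{83} k² = 83×84×167/6 = 194054
∑_{k=1}^{55} k² = 55×56×111/6 = 56980
∑_{k=56}^{83} k² = 194054 - 56980 = 137074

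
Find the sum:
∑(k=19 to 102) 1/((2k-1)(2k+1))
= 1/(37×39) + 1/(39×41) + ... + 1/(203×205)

Partial fractions: 1/((2k-1)(2k+1)) = (1/2)[1/(2k-1) - 1/(2k+1)]
The series telescopes:
= (1/2)[1/37 - 1/205]
= 84/7585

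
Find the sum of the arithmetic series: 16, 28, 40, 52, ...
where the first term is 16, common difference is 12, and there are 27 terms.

Sₙ = n/2 × (first + last)
Last term = a + (n-1)d = 16 + (27-1)×12 = 328
S_27 = 27/2 × (16 + 328)
S_27 = 27/2 × 344 = 4644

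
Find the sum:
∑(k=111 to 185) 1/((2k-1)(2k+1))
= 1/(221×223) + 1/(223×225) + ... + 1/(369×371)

Partial fractions: 1/((2k-1)(2k+1)) = (1/2)[1/(2k-1) - 1/(2k+1)]
The series telescopes:
= (1/2)[1/221 - 1/371]
= 75/81991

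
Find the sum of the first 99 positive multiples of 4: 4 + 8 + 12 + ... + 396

Factor out 4: = 4(1 + 2 + ... + 99) = 4 × n(n+1)/2
= 4 × 99×100/2
= 4 × 4950
= 19800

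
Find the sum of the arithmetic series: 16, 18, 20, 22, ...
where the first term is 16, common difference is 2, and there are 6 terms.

Sₙ = n/2 × (first + last)
Last term = a + (n-1)d = 16 + (6-1)×2 = 26
S_6 = 6/2 × (16 + 26)
S_6 = 6/2 × 42 = 126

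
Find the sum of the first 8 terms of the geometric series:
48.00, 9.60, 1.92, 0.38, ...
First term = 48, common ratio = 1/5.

Sₙ = a(1 - rⁿ) / (1 - r)
S_8 = 48(1 - (1/5)^8) / (1 - (1/5))
S_8 = 48(1 - (1/390625)) / (4/5)
S_8 = 4687488/78125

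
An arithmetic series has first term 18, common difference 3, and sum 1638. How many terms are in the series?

Using S = n/2 × [2a + (n-1)d]
1638 = n/2 × [2(18) + (n-1)(3)]
1638 = n/2 × [36 + 3n - 3]
3276 = n × [33 + 3n]
3n² + (33)n - 3276 = 0
Discriminant: Δ = (33)² - 4(3)(-3276) = 1089 + 39312 = 40401
√Δ = 201
n = [-(33) + √Δ] / (2·3) = (-33 + 201) / 6 = 168 / 6 = 28
(The negative root is discarded since n must be a positive integer.)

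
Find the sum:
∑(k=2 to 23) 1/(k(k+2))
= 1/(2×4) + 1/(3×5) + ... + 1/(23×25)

Partial fractions: 1/(k(k+2)) = (1/2)[1/k - 1/(k+2)]
Telescoping leaves the first two and last two terms:
= (1/2)[1/2 + 1/3 - 1/24 - 1/25]
= 451/1200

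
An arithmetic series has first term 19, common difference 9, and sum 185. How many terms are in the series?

Using S = n/2 × [2a + (n-1)d]
185 = n/2 × [2(19) + (n-1)(9)]
185 = n/2 × [38 + 9n - 9]
370 = n × [29 + 9n]
9n² + (29)n - 370 = 0
Discriminant: Δ = (29)² - 4(9)(-370) = 841 + 13320 = 14161
√Δ = 119
n = [-(29) + √Δ] / (2·9) = (-29 + 119) / 18 = 90 / 18 = 5
(The negative root is discarded since n must be a positive integer.)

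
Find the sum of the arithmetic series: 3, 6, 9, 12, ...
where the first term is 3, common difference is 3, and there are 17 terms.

Sₙ = n/2 × (first + last)
Last term = a + (n-1)d = 3 + (17-1)×3 = 51
S_17 = 17/2 × (3 + 51)
S_17 = 17/2 × 54 = 459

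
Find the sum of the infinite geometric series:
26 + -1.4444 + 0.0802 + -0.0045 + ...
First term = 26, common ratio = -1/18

For |r| < 1, S = a / (1 - r)
S = 26 / (1 - (-1/18))
S = 26 / (19/18)
S = 468/19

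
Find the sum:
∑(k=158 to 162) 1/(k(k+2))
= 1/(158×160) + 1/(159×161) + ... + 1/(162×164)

Partial fractions: 1/(k(k+2)) = (1/2)[1/k - 1/(k+2)]
Telescoping leaves the first two and last two terms:
= (1/2)[1/158 + 1/159 - 1/163 - 1/164]
= 129575/671561304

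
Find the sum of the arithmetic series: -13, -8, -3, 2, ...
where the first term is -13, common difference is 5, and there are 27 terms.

Sₙ = n/2 × (first + last)
Last term = a + (n-1)d = -13 + (27-1)×5 = 117
S_27 = 27/2 × (-13 + 117)
S_27 = 27/2 × 104 = 1404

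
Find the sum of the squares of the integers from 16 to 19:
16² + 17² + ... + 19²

Use ∑_{k=1}^{n} k² = n(n+1)(2n+1)/6, then subtract the first 15 terms.
∑_{k=1}^{19} k² = 19×20×39/6 = 2470
∑_{k=1}^{15} k² = 15×16×31/6 = 1240
∑_{k=16}^{19} k² = 2470 - 1240 = 1230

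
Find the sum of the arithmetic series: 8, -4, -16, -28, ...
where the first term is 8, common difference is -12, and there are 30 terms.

Sₙ = n/2 × (first + last)
Last term = a + (n-1)d = 8 + (30-1)×(-12) = -340
S_30 = 30/2 × (8 + (-340))
S_30 = 30/2 × (-332) = -4980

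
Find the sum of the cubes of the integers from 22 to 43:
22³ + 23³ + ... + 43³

Use ∑_{k=1}^{n} k³ = [n(n+1)/2]², then subtract the first 21 terms.
∑_{k=1}^{43} k³ = [43×44/2]² = 946² = 894916
∑_{k=1}^{21} k³ = [21×22/2]² = 231² = 53361
∑_{k=22}^{43} k³ = 894916 - 53361 = 841555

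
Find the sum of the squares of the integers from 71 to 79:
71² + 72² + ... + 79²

Use ∑_{k=1}^{n} k² = n(n+1)(2n+1)/6, then subtract the first 70 terms.
∑_{k=1}^{79} k² = 79×80×159/6 = 167480
∑_{k=1}^{70} k² = 70×71×141/6 = 116795
∑_{k=71}^{79} k² = 167480 - 116795 = 50685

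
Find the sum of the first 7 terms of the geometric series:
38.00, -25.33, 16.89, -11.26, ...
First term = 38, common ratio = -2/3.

Sₙ = a(1 - rⁿ) / (1 - r)
S_7 = 38(1 - (-2/3)^7) / (1 - (-2/3))
S_7 = 38(1 - (-128/2187)) / (5/3)
S_7 = 17594/729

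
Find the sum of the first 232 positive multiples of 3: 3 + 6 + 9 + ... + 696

Factor out 3: = 3(1 + 2 + ... + 232) = 3 × n(n+1)/2
= 3 × 232×233/2
= 3 × 27028
= 81084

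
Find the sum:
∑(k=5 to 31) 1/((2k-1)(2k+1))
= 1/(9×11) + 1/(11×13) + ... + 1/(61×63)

Partial fractions: 1/((2k-1)(2k+1)) = (1/2)[1/(2k-1) - 1/(2k+1)]
The series telescopes:
= (1/2)[1/9 - 1/63]
= 1/21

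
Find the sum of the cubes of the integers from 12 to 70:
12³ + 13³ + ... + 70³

Use ∑_{k=1}^{n} k³ = [n(n+1)/2]², then subtract the first 11 terms.
∑_{k=1}^{70} k³ = [70×71/2]² = 2485² = 6175225
∑_{k=1}^{11} k³ = [11×12/2]² = 66² = 4356
∑_{k=12}^{70} k³ = 6175225 - 4356 = 6170869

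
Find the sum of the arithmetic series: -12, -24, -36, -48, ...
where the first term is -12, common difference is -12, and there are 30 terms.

Sₙ = n/2 × (first + last)
Last term = a + (n-1)d = -12 + (30-1)×(-12) = -360
S_30 = 30/2 × (-12 + (-360))
S_30 = 30/2 × (-372) = -5580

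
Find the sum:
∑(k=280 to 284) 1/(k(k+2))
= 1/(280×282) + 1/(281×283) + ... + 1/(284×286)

Partial fractions: 1/(k(k+2)) = (1/2)[1/k - 1/(k+2)]
Telescoping leaves the first two and last two terms:
= (1/2)[1/280 + 1/281 - 1/285 - 1/286]
= 80083/1282641360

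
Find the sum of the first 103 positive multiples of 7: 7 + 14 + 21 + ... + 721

Factor out 7: = 7(1 + 2 + ... + 103) = 7 × n(n+1)/2
= 7 × 103×104/2
= 7 × 5356
= 37492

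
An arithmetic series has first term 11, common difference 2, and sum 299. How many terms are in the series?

Using S = n/2 × [2a + (n-1)d]
299 = n/2 × [2(11) + (n-1)(2)]
299 = n/2 × [22 + 2n - 2]
598 = n × [20 + 2n]
2n² + (20)n - 598 = 0
Discriminant: Δ = (20)² - 4(2)(-598) = 400 + 4784 = 5184
√Δ = 72
n = [-(20) + √Δ] / (2·2) = (-20 + 72) / 4 = 52 / 4 = 13
(The negative root is discarded since n must be a positive integer.)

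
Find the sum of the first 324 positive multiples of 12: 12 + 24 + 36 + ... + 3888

Factor out 12: = 12(1 + 2 + ... + 324) = 12 × n(n+1)/2
= 12 × 324×325/2
= 12 × 52650
= 631800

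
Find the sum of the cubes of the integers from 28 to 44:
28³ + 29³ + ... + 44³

Use ∑_{k=1}^{n} k³ = [n(n+1)/2]², then subtract the first 27 terms.
∑_{k=1}^{44} k³ = [44×45/2]² = 990² = 980100
∑_{k=1}^{27} k³ = [27×28/2]² = 378² = 142884
∑_{k=28}^{44} k³ = 980100 - 142884 = 837216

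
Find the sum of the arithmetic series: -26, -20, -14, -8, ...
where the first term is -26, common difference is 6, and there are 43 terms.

Sₙ = n/2 × (first + last)
Last term = a + (n-1)d = -26 + (43-1)×6 = 226
S_43 = 43/2 × (-26 + 226)
S_43 = 43/2 × 200 = 4300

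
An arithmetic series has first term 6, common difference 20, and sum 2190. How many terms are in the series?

Using S = n/2 × [2a + (n-1)d]
2190 = n/2 × [2(6) + (n-1)(20)]
2190 = n/2 × [12 + 20n - 20]
4380 = n × [-8 + 20n]
20n² + (-8)n - 4380 = 0
Discriminant: Δ = (-8)² - 4(20)(-4380) = 64 + 350400 = 350464
√Δ = 592
n = [-(-8) + √Δ] / (2·20) = (8 + 592) / 40 = 600 / 40 = 15
(The negative root is discarded since n must be a positive integer.)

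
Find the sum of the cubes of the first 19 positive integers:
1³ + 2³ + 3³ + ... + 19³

Formula: ∑k³ = [n(n+1)/2]²
= [19×20/2]²
= 190²
= 36100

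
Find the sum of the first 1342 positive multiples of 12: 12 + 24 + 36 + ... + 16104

Factor out 12: = 12(1 + 2 + ... + 1342) = 12 × n(n+1)/2
= 12 × 1342×1343/2
= 12 × 901153
= 10813836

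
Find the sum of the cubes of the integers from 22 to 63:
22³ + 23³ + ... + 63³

Use ∑_{k=1}^{n} k³ = [n(n+1)/2]², then subtract the first 21 terms.
∑_{k=1}^{63} k³ = [63×64/2]² = 2016² = 4064256
∑_{k=1}^{21} k³ = [21×22/2]² = 231² = 53361
∑_{k=22}^{63} k³ = 4064256 - 53361 = 4010895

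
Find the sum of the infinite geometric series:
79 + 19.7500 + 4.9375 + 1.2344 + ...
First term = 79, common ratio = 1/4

For |r| < 1, S = a / (1 - r)
S = 79 / (1 - (1/4))
S = 79 / (3/4)
S = 316/3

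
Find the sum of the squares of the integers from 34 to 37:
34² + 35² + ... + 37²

Use ∑_{k=1}^{n} k² = n(n+1)(2n+1)/6, then subtract the first 33 terms.
∑_{k=1}^{37} k² = 37×38×75/6 = 17575
∑_{k=1}^{33} k² = 33×34×67/6 = 12529
∑_{k=34}^{37} k² = 17575 - 12529 = 5046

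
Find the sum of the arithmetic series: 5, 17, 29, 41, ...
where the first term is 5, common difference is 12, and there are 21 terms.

Sₙ = n/2 × (first + last)
Last term = a + (n-1)d = 5 + (21-1)×12 = 245
S_21 = 21/2 × (5 + 245)
S_21 = 21/2 × 250 = 2625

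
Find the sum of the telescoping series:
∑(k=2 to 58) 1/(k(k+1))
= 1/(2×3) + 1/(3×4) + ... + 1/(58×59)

Partial fractions: 1/(k(k+1)) = 1/k - 1/(k+1)
The series telescopes:
= (1/2 - 1/3) + (1/3 - 1/4) + ... + (1/58 - 1/59)
= 1/2 - 1/59
= 57/118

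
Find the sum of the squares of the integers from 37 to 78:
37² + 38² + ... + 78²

Use ∑_{k=1}^{n} k² = n(n+1)(2n+1)/6, then subtract the first 36 terms.
∑_{k=1}^{78} k² = 78×79×157/6 = 161239
∑_{k=1}^{36} k² = 36×37×73/6 = 16206
∑_{k=37}^{78} k² = 161239 - 16206 = 145033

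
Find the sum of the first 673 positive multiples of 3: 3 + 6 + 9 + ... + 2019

Factor out 3: = 3(1 + 2 + ... + 673) = 3 × n(n+1)/2
= 3 × 673×674/2
= 3 × 226801
= 680403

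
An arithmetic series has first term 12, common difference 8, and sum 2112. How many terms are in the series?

Using S = n/2 × [2a + (n-1)d]
2112 = n/2 × [2(12) + (n-1)(8)]
2112 = n/2 × [24 + 8n - 8]
4224 = n × [16 + 8n]
8n² + (16)n - 4224 = 0
Discriminant: Δ = (16)² - 4(8)(-4224) = 256 + 135168 = 135424
√Δ = 368
n = [-(16) + √Δ] / (2·8) = (-16 + 368) / 16 = 352 / 16 = 22
(The negative root is discarded since n must be a positive integer.)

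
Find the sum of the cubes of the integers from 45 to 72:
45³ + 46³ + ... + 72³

Use ∑_{k=1}^{n} k³ = [n(n+1)/2]², then subtract the first 44 terms.
∑_{k=1}^{72} k³ = [72×73/2]² = 2628² = 6906384
∑_{k=1}^{44} k³ = [44×45/2]² = 990² = 980100
∑_{k=45}^{72} k³ = 6906384 - 980100 = 5926284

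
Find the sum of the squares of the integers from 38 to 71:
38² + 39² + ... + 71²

Use ∑_{k=1}^{n} k² = n(n+1)(2n+1)/6, then subtract the first 37 terms.
∑_{k=1}^{71} k² = 71×72×143/6 = 121836
∑_{k=1}^{37} k² = 37×38×75/6 = 17575
∑_{k=38}^{71} k² = 121836 - 17575 = 104261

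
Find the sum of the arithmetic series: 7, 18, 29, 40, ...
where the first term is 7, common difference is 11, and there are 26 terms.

Sₙ = n/2 × (first + last)
Last term = a + (n-1)d = 7 + (26-1)×11 = 282
S_26 = 26/2 × (7 + 282)
S_26 = 26/2 × 289 = 3757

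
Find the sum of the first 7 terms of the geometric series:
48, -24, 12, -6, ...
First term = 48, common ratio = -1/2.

Sₙ = a(1 - rⁿ) / (1 - r)
S_7 = 48(1 - (-1/2)^7) / (1 - (-1/2))
S_7 = 48(1 - (-1/128)) / (3/2)
S_7 = 129/4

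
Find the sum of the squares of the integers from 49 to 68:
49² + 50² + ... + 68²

Use ∑_{k=1}^{n} k² = n(n+1)(2n+1)/6, then subtract the first 48 terms.
∑_{k=1}^{68} k² = 68×69×137/6 = 107134
∑_{k=1}^{48} k² = 48×49×97/6 = 38024
∑_{k=49}^{68} k² = 107134 - 38024 = 69110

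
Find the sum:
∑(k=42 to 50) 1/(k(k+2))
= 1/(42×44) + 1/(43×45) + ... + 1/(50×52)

Partial fractions: 1/(k(k+2)) = (1/2)[1/k - 1/(k+2)]
Telescoping leaves the first two and last two terms:
= (1/2)[1/42 + 1/43 - 1/51 - 1/52]
= 2189/532168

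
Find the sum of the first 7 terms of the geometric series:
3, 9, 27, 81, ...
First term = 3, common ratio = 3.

Sₙ = a(1 - rⁿ) / (1 - r)
S_7 = 3(1 - 3^7) / (1 - 3)
S_7 = 3(1 - 2187) / (-2)
S_7 = 3279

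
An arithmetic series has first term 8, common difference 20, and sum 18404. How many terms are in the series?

Using S = n/2 × [2a + (n-1)d]
18404 = n/2 × [2(8) + (n-1)(20)]
18404 = n/2 × [16 + 20n - 20]
36808 = n × [-4 + 20n]
20n² + (-4)n - 36808 = 0
Discriminant: Δ = (-4)² - 4(20)(-36808) = 16 + 2944640 = 2944656
√Δ = 1716
n = [-(-4) + √Δ] / (2·20) = (4 + 1716) / 40 = 1720 / 40 = 43
(The negative root is discarded since n must be a positive integer.)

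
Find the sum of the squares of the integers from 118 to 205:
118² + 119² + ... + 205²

Use ∑_{k=1}^{n} k² = n(n+1)(2n+1)/6, then subtract the first 117 terms.
∑_{k=1}^{205} k² = 205×206×411/6 = 2892755
∑_{k=1}^{117} k² = 117×118×235/6 = 540735
∑_{k=118}^{205} k² = 2892755 - 540735 = 2352020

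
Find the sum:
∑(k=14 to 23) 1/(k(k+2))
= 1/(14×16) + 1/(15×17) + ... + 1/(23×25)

Partial fractions: 1/(k(k+2)) = (1/2)[1/k - 1/(k+2)]
Telescoping leaves the first two and last two terms:
= (1/2)[1/14 + 1/15 - 1/24 - 1/25]
= 79/2800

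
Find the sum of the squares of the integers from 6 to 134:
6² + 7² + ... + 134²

Use ∑_{k=1}^{n} k² = n(n+1)(2n+1)/6, then subtract the first 5 terms.
∑_{k=1}^{134} k² = 134×135×269/6 = 811035
∑_{k=1}^{5} k² = 5×6×11/6 = 55
∑_{k=6}^{134} k² = 811035 - 55 = 810980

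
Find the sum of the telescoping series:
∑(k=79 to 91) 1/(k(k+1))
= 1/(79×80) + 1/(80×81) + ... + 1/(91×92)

Partial fractions: 1/(k(k+1)) = 1/k - 1/(k+1)
The series telescopes:
= (1/79 - 1/80) + (1/80 - 1/81) + ... + (1/91 - 1/92)
= 1/79 - 1/92
= 13/7268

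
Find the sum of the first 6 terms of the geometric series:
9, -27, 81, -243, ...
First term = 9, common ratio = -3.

Sₙ = a(1 - rⁿ) / (1 - r)
S_6 = 9(1 - (-3)^6) / (1 - (-3))
S_6 = 9(1 - 729) / (4)
S_6 = -1638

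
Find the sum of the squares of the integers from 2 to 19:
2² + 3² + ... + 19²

Use ∑_{k=1}^{n} k² = n(n+1)(2n+1)/6, then subtract the first 1 terms.
∑_{k=1}^{19} k² = 19×20×39/6 = 2470
∑_{k=1}^{1} k² = 1×2×3/6 = 1
∑_{k=2}^{19} k² = 2470 - 1 = 2469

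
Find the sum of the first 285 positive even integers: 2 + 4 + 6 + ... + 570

Sum of first n even numbers = n(n+1)
= 285×286
= 81510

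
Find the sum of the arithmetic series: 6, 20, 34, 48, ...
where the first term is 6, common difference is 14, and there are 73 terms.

Sₙ = n/2 × (first + last)
Last term = a + (n-1)d = 6 + (73-1)×14 = 1014
S_73 = 73/2 × (6 + 1014)
S_73 = 73/2 × 1020 = 37230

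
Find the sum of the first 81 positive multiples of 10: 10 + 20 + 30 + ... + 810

Factor out 10: = 10(1 + 2 + ... + 81) = 10 × n(n+1)/2
= 10 × 81×82/2
= 10 × 3321
= 33210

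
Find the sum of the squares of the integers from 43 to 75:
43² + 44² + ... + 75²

Use ∑_{k=1}^{n} k² = n(n+1)(2n+1)/6, then subtract the first 42 terms.
∑_{k=1}^{75} k² = 75×76×151/6 = 143450
∑_{k=1}^{42} k² = 42×43×85/6 = 25585
∑_{k=43}^{75} k² = 143450 - 25585 = 117865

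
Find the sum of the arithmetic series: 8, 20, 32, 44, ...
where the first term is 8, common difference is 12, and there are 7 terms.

Sₙ = n/2 × (first + last)
Last term = a + (n-1)d = 8 + (7-1)×12 = 80
S_7 = 7/2 × (8 + 80)
S_7 = 7/2 × 88 = 308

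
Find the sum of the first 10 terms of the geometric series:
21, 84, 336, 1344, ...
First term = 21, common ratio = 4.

Sₙ = a(1 - rⁿ) / (1 - r)
S_10 = 21(1 - 4^10) / (1 - 4)
S_10 = 21(1 - 1048576) / (-3)
S_10 = 7340025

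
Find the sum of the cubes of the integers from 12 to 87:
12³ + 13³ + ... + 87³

Use ∑_{k=1}^{n} k³ = [n(n+1)/2]², then subtract the first 11 terms.
∑_{k=1}^{87} k³ = [87×88/2]² = 3828² = 14653584
∑_{k=1}^{11} k³ = [11×12/2]² = 66² = 4356
∑_{k=12}^{87} k³ = 14653584 - 4356 = 14649228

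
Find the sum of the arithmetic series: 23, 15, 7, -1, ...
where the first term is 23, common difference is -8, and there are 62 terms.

Sₙ = n/2 × (first + last)
Last term = a + (n-1)d = 23 + (62-1)×(-8) = -465
S_62 = 62/2 × (23 + (-465))
S_62 = 62/2 × (-442) = -13702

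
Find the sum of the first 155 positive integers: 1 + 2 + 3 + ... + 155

Formula: ∑k = n(n+1)/2
= 155×156/2
= 24180/2
= 12090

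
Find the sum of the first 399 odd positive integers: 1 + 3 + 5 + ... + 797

Sum of first n odd numbers = n²
= 399²
= 159201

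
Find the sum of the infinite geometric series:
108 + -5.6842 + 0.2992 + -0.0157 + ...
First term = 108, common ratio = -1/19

For |r| < 1, S = a / (1 - r)
S = 108 / (1 - (-1/19))
S = 108 / (20/19)
S = 513/5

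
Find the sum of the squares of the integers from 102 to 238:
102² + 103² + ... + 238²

Use ∑_{k=1}^{n} k² = n(n+1)(2n+1)/6, then subtract the first 101 terms.
∑_{k=1}^{238} k² = 238×239×477/6 = 4522119
∑_{k=1}^{101} k² = 101×102×203/6 = 348551
∑_{k=102}^{238} k² = 4522119 - 348551 = 4173568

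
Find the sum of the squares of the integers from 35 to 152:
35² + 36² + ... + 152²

Use ∑_{k=1}^{n} k² = n(n+1)(2n+1)/6, then subtract the first 34 terms.
∑_{k=1}^{152} k² = 152×153×305/6 = 1182180
∑_{k=1}^{34} k² = 34×35×69/6 = 13685
∑_{k=35}^{152} k² = 1182180 - 13685 = 1168495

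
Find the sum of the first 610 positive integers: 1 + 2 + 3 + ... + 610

Formula: ∑k = n(n+1)/2
= 610×611/2
= 372710/2
= 186355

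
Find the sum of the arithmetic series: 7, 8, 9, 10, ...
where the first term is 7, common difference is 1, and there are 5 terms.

Sₙ = n/2 × (first + last)
Last term = a + (n-1)d = 7 + (5-1)×1 = 11
S_5 = 5/2 × (7 + 11)
S_5 = 5/2 × 18 = 45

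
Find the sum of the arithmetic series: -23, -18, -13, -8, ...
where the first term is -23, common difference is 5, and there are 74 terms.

Sₙ = n/2 × (first + last)
Last term = a + (n-1)d = -23 + (74-1)×5 = 342
S_74 = 74/2 × (-23 + 342)
S_74 = 74/2 × 319 = 11803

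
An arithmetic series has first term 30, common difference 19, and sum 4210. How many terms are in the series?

Using S = n/2 × [2a + (n-1)d]
4210 = n/2 × [2(30) + (n-1)(19)]
4210 = n/2 × [60 + 19n - 19]
8420 = n × [41 + 19n]
19n² + (41)n - 8420 = 0
Discriminant: Δ = (41)² - 4(19)(-8420) = 1681 + 639920 = 641601
√Δ = 801
n = [-(41) + √Δ] / (2·19) = (-41 + 801) / 38 = 760 / 38 = 20
(The negative root is discarded since n must be a positive integer.)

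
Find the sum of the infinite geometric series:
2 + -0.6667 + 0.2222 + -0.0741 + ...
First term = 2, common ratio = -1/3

For |r| < 1, S = a / (1 - r)
S = 2 / (1 - (-1/3))
S = 2 / (4/3)
S = 3/2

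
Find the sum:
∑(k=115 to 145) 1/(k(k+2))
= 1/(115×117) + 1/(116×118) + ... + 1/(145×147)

Partial fractions: 1/(k(k+2)) = (1/2)[1/k - 1/(k+2)]
Telescoping leaves the first two and last two terms:
= (1/2)[1/115 + 1/116 - 1/146 - 1/147]
= 524551/286303080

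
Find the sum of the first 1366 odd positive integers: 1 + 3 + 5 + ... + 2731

Sum of first n odd numbers = n²
= 1366²
= 1865956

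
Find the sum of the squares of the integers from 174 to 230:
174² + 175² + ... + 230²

Use ∑_{k=1}^{n} k² = n(n+1)(2n+1)/6, then subtract the first 173 terms.
∑_{k=1}^{230} k² = 230×231×461/6 = 4082155
∑_{k=1}^{173} k² = 173×174×347/6 = 1740899
∑_{k=174}^{230} k² = 4082155 - 1740899 = 2341256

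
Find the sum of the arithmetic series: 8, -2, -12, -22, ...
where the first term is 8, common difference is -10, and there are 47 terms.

Sₙ = n/2 × (first + last)
Last term = a + (n-1)d = 8 + (47-1)×(-10) = -452
S_47 = 47/2 × (8 + (-452))
S_47 = 47/2 × (-444) = -10434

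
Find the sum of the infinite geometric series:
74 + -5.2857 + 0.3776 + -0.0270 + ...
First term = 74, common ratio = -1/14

For |r| < 1, S = a / (1 - r)
S = 74 / (1 - (-1/14))
S = 74 / (15/14)
S = 1036/15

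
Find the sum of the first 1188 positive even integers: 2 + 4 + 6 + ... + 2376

Sum of first n even numbers = n(n+1)
= 1188×1189
= 1412532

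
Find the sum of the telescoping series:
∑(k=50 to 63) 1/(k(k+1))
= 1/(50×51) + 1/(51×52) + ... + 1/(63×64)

Partial fractions: 1/(k(k+1)) = 1/k - 1/(k+1)
The series telescopes:
= (1/50 - 1/51) + (1/51 - 1/52) + ... + (1/63 - 1/64)
= 1/50 - 1/64
= 7/1600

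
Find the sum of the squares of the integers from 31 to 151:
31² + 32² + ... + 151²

Use ∑_{k=1}^{n} k² = n(n+1)(2n+1)/6, then subtract the first 30 terms.
∑_{k=1}^{151} k² = 151×152×303/6 = 1159076
∑_{k=1}^{30} k² = 30×31×61/6 = 9455
∑_{k=31}^{151} k² = 1159076 - 9455 = 1149621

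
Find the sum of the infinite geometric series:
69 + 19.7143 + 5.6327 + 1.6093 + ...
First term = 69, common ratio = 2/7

For |r| < 1, S = a / (1 - r)
S = 69 / (1 - (2/7))
S = 69 / (5/7)
S = 483/5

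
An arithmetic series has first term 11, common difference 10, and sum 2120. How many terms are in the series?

Using S = n/2 × [2a + (n-1)d]
2120 = n/2 × [2(11) + (n-1)(10)]
2120 = n/2 × [22 + 10n - 10]
4240 = n × [12 + 10n]
10n² + (12)n - 4240 = 0
Discriminant: Δ = (12)² - 4(10)(-4240) = 144 + 169600 = 169744
√Δ = 412
n = [-(12) + √Δ] / (2·10) = (-12 + 412) / 20 = 400 / 20 = 20
(The negative root is discarded since n must be a positive integer.)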